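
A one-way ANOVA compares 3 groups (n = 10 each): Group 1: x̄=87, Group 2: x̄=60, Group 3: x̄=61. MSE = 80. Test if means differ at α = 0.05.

Grand mean = 69.33. SS_between = 4686.67, MS_between = 2343.33. F = 29.292, F_crit ≈ 3.354. Reject H₀.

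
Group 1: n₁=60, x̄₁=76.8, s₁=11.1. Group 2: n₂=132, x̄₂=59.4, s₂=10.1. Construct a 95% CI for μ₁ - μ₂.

Difference = 17.4. SE = √(11.1²/60 + 10.1²/132) = 1.681. CI = (14.1, 20.7)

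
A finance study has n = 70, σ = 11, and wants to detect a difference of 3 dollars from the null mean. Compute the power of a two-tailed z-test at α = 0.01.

SE = σ/√n = 11/√70 = 1.315. Non-centrality λ = d/SE = 3/1.315 = 2.282. Power ≈ Φ(λ - z_{α/2}) = Φ(2.282 - 2.576) = Φ(-0.294) = 0.384.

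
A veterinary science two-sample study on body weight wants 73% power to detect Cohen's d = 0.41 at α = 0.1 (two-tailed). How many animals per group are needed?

z_{α/2} = 1.645, z_β = Φ⁻¹(0.73) = 0.613. For small effect (d = 0.41): n per group = 2(z_{α/2} + z_β)²/d² = 2(1.645 + 0.613)²/0.41² = 60.7 → 61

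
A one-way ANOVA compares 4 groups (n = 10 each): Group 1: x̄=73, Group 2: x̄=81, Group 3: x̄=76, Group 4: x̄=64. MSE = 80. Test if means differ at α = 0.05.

Grand mean = 73.5. SS_between = 1530.0, MS_between = 510.0. F = 6.375, F_crit ≈ 2.866. Reject H₀.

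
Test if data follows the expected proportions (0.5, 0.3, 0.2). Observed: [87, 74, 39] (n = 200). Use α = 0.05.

Expected: [100.0, 60.0, 40.0]. χ² = 4.982. df = 2, critical = 5.991. Fail to reject H₀.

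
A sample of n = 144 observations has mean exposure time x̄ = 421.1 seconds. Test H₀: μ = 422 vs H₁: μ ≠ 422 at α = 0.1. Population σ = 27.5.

z = (x̄ - μ₀)/(σ/√n) = (421.1 - 422)/(27.5/√144) = -0.393. Critical value: ±1.645. Since |-0.393| ≤ 1.645, Fail to reject H₀.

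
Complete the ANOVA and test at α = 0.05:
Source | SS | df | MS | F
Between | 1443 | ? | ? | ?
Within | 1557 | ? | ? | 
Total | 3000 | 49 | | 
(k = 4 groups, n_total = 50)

df_between = 3, df_within = 46. MS_between = 481.0, MS_within = 33.85. F = 14.211, F_crit ≈ 2.807. Reject H₀.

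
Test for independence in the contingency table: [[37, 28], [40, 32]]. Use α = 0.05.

χ² = 0.026. df = 1, critical = 3.841. Fail to reject H₀. No evidence of dependence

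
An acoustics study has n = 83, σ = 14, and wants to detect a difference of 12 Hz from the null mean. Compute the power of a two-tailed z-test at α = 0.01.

SE = σ/√n = 14/√83 = 1.537. Non-centrality λ = d/SE = 12/1.537 = 7.809. Power ≈ Φ(λ - z_{α/2}) = Φ(7.809 - 2.576) = Φ(5.233) = 1.0.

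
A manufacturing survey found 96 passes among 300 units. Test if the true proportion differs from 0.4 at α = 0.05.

p̂ = 0.32, p₀ = 0.4. z = (p̂ - p₀)/√(p₀(1-p₀)/n) = -2.828. Critical: ±1.96. Reject H₀.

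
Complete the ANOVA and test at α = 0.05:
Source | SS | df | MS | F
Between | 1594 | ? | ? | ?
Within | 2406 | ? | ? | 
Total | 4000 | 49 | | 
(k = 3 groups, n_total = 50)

df_between = 2, df_within = 47. MS_between = 797.0, MS_within = 51.19. F = 15.569, F_crit ≈ 3.195. Reject H₀.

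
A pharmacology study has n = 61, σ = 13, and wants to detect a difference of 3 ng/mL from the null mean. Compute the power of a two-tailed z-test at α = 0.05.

SE = σ/√n = 13/√61 = 1.664. Non-centrality λ = d/SE = 3/1.664 = 1.802. Power ≈ Φ(λ - z_{α/2}) = Φ(1.802 - 1.96) = Φ(-0.158) = 0.437.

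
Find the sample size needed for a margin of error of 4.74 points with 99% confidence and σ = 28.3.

n = (z*σ/E)² = (2.576×28.3/4.74)² = 236.5 → n = 237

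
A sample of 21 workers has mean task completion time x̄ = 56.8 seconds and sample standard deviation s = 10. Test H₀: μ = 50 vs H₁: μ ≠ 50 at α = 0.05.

t = (x̄ - μ₀)/(s/√n) = (56.8 - 50)/(10/√21) = 3.116. df = 20, critical t = ±2.086. Reject H₀.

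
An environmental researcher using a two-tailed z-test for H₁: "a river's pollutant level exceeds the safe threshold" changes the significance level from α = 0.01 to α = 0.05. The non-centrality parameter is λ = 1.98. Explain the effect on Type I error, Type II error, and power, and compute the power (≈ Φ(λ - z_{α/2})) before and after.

Increasing α from 0.01 to 0.05:
• Type I error rate increases (α is the Type I rate by definition).
• Critical value moves from z_{α/2} = 2.576 to 1.96, so power = Φ(λ - z_{α/2}) goes from Φ(1.98 - 2.576) = 0.276 to Φ(1.98 - 1.96) = 0.508.
• Type II error rate β = 1 - power therefore decreases (0.724 → 0.492).
Appropriate when false negatives are costly — here, allowing unsafe pollution to continue.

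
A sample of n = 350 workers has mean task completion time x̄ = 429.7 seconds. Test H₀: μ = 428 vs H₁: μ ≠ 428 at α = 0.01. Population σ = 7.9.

z = (x̄ - μ₀)/(σ/√n) = (429.7 - 428)/(7.9/√350) = 4.026. Critical value: ±2.576. Since |4.026| > 2.576, Reject H₀.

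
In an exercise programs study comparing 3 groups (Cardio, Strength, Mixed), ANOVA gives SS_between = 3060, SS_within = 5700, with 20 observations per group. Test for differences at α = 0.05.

df_between = 2, df_within = 57. F = MS_between/MS_within = 1530.0/100.0 = 15.3. F_crit ≈ 3.159. Reject H₀. At least one mean differs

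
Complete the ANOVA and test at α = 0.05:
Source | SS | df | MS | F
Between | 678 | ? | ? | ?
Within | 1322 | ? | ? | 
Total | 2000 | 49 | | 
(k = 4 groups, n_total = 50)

df_between = 3, df_within = 46. MS_between = 226.0, MS_within = 28.74. F = 7.864, F_crit ≈ 2.807. Reject H₀.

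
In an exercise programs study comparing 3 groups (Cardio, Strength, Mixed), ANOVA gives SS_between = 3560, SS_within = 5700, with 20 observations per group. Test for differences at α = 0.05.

df_between = 2, df_within = 57. F = MS_between/MS_within = 1780.0/100.0 = 17.8. F_crit ≈ 3.159. Reject H₀. At least one mean differs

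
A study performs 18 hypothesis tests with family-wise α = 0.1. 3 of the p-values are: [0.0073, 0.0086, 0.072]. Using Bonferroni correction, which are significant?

Bonferroni α = 0.1/18 = 0.00556. None of the given p-values are significant.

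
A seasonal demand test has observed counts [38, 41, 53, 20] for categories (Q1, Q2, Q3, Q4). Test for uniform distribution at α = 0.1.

Expected = 38 each. χ² = Σ(O-E)²/E = 14.684. df = 3, critical value = 6.251. Reject H₀.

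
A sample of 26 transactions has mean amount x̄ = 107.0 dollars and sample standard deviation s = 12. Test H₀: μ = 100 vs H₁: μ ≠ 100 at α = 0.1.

t = (x̄ - μ₀)/(s/√n) = (107.0 - 100)/(12/√26) = 2.974. df = 25, critical t = ±1.708. Reject H₀.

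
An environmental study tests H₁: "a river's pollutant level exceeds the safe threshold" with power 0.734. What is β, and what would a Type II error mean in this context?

β = 1 - power = 1 - 0.734 = 0.266. A Type II error is failing to reject H₀ when H₀ is false (false negative) — here, failing to conclude that a river's pollutant level exceeds the safe threshold when in fact it is true. Consequence: allowing unsafe pollution to continue.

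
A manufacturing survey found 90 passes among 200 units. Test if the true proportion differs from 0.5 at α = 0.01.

p̂ = 0.45, p₀ = 0.5. z = (p̂ - p₀)/√(p₀(1-p₀)/n) = -1.414. Critical: ±2.576. Fail to reject H₀.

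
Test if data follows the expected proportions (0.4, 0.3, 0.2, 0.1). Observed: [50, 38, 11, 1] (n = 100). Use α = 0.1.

Expected: [40.0, 30.0, 20.0, 10.0]. χ² = 16.783. df = 3, critical = 6.251. Reject H₀.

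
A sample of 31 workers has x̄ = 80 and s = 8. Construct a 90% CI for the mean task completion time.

CI = x̄ ± t*(s/√n) = 80 ± 1.697(8/√31) = (77.56, 82.44)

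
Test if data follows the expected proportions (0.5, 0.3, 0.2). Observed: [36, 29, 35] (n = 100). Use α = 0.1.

Expected: [50.0, 30.0, 20.0]. χ² = 15.203. df = 2, critical = 4.605. Reject H₀.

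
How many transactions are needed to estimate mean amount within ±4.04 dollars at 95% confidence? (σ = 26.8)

n = (z*σ/E)² = (1.96×26.8/4.04)² = 169.1 → n = 170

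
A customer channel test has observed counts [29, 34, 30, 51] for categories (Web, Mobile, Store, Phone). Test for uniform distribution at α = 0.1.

Expected = 36 each. χ² = Σ(O-E)²/E = 8.722. df = 3, critical value = 6.251. Reject H₀.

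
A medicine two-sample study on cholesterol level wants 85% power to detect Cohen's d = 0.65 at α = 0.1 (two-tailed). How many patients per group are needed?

z_{α/2} = 1.645, z_β = Φ⁻¹(0.85) = 1.036. For medium effect (d = 0.65): n per group = 2(z_{α/2} + z_β)²/d² = 2(1.645 + 1.036)²/0.65² = 34.02 → 35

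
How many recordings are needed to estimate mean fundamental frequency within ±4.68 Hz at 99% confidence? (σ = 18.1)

n = (z*σ/E)² = (2.576×18.1/4.68)² = 99.3 → n = 100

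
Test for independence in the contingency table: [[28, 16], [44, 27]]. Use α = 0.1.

χ² = 0.032. df = 1, critical = 2.706. Fail to reject H₀. No evidence of dependence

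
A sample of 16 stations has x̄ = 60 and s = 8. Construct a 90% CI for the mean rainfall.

CI = x̄ ± t*(s/√n) = 60 ± 1.753(8/√16) = (56.49, 63.51)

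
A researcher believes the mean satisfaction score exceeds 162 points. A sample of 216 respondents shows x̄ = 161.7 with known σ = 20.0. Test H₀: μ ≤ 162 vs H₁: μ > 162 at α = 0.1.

z = -0.22. Critical value: 1.28. Fail to reject H₀.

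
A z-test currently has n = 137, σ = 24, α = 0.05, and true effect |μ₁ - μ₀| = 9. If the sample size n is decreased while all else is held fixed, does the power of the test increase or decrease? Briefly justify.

Power decreases: a smaller n inflates the standard error σ/√n, pulling the sampling distribution under H₁ back toward the critical value.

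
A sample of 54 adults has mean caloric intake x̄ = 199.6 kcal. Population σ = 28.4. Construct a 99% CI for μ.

CI = x̄ ± z*(σ/√n) = 199.6 ± 2.576(28.4/√54) = 199.6 ± 9.96 = (189.64, 209.56)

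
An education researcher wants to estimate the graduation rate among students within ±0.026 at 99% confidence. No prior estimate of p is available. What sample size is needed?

Conservative approach: use p = 0.5 (maximizes p(1-p) = 0.25). n = z²(0.25)/E² = 2.576²×0.25/0.026² = 2454.1 → n = 2455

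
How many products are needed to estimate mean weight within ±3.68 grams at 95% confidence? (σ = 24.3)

n = (z*σ/E)² = (1.96×24.3/3.68)² = 167.5 → n = 168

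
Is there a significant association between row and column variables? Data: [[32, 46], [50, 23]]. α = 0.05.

χ² = 11.465. df = 1, critical = 3.841. Reject H₀. Variables are dependent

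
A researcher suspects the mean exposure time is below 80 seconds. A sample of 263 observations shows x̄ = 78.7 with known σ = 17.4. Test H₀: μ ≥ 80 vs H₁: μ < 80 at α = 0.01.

z = -1.212. Critical value: -2.33. Fail to reject H₀.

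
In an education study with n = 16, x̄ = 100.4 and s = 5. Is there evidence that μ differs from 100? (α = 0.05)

t = (x̄ - μ₀)/(s/√n) = (100.4 - 100)/(5/√16) = 0.32. df = 15, critical t = ±2.131. Fail to reject H₀.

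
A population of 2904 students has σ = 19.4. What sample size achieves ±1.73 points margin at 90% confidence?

Without FPC: n₀ = (1.645×19.4/1.73)² = 340.285. With FPC: n = n₀N/(n₀+N-1) = 304.7 → n = 305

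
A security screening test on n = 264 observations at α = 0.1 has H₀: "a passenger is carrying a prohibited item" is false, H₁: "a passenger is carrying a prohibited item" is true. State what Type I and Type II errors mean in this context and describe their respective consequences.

Type I (false positive): concluding that a passenger is carrying a prohibited item when it is not — detaining an innocent passenger — delay and inconvenience. Type II (false negative): failing to conclude that a passenger is carrying a prohibited item when it is — letting a prohibited item through — security breach. Which is costlier depends on domain priorities and is a judgement call rather than a statistical fact.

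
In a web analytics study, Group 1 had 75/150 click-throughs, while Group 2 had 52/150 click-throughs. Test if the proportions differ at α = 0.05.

p̂₁ = 0.5, p̂₂ = 0.347, pooled p̂ = 0.423. z = 2.688. Critical: ±1.96. Reject H₀.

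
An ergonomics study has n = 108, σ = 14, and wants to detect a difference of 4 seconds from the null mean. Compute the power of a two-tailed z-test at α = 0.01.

SE = σ/√n = 14/√108 = 1.347. Non-centrality λ = d/SE = 4/1.347 = 2.969. Power ≈ Φ(λ - z_{α/2}) = Φ(2.969 - 2.576) = Φ(0.393) = 0.653.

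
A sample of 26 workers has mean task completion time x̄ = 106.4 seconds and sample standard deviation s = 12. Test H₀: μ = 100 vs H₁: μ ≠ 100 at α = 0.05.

t = (x̄ - μ₀)/(s/√n) = (106.4 - 100)/(12/√26) = 2.719. df = 25, critical t = ±2.06. Reject H₀.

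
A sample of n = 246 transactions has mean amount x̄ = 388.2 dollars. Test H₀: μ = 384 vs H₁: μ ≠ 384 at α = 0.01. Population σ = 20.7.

z = (x̄ - μ₀)/(σ/√n) = (388.2 - 384)/(20.7/√246) = 3.182. Critical value: ±2.576. Since |3.182| > 2.576, Reject H₀.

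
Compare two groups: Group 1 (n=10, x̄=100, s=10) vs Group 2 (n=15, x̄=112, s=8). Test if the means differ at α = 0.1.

Pooled sp = 8.84. t = -3.326, df = 23. Critical t = ±1.714. Reject H₀.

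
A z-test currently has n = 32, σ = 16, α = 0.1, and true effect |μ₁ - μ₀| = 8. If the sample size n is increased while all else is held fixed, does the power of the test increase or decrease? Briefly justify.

Power increases: a larger n shrinks the standard error σ/√n, moving the sampling distribution under H₁ further from the critical value.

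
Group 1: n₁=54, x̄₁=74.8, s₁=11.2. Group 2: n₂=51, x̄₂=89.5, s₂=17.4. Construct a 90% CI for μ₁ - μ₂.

Difference = -14.7. SE = √(11.2²/54 + 17.4²/51) = 2.874. CI = (-19.43, -9.97)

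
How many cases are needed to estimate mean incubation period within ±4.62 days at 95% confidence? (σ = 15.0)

n = (z*σ/E)² = (1.96×15.0/4.62)² = 40.5 → n = 41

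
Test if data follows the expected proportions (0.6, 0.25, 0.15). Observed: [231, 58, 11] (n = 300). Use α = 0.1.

Expected: [180.0, 75.0, 45.0]. χ² = 43.992. df = 2, critical = 4.605. Reject H₀.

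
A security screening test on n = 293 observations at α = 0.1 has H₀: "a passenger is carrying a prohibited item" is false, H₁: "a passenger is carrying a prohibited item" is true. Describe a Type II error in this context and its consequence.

Type II error: failing to reject H₀ when it is false — concluding that a passenger is carrying a prohibited item is not supported when in fact it is. Consequence: letting a prohibited item through — security breach.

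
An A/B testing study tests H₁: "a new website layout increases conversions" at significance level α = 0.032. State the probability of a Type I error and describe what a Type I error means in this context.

P(Type I error) = α = 0.032. A Type I error is rejecting H₀ when H₀ is actually true (false positive) — here, concluding that a new website layout increases conversions when in fact this is not the case. Consequence: rolling out a layout that doesn't actually help — wasted engineering effort.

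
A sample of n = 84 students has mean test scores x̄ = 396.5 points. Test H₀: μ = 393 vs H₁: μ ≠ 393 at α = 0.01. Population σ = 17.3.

z = (x̄ - μ₀)/(σ/√n) = (396.5 - 393)/(17.3/√84) = 1.854. Critical value: ±2.576. Since |1.854| ≤ 2.576, Fail to reject H₀.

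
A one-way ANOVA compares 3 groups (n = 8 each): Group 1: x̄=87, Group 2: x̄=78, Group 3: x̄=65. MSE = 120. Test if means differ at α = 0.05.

Grand mean = 76.67. SS_between = 1957.33, MS_between = 978.67. F = 8.156, F_crit ≈ 3.467. Reject H₀.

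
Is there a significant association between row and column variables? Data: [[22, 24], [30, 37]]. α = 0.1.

χ² = 0.102. df = 1, critical = 2.706. Fail to reject H₀. No evidence of dependence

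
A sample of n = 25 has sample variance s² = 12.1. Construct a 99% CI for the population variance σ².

df = 24. χ²_{0.005} = 45.559, χ²_{0.995} = 9.886. CI for σ² = ((n-1)s²/χ²_{α/2}, (n-1)s²/χ²_{1-α/2}) = (24·12.1/45.559, 24·12.1/9.886) = (6.37, 29.37)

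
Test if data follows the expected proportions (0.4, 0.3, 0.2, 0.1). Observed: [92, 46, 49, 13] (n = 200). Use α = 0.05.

Expected: [80.0, 60.0, 40.0, 20.0]. χ² = 9.542. df = 3, critical = 7.815. Reject H₀.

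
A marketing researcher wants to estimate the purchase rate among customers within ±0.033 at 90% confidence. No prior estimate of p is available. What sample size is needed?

Conservative approach: use p = 0.5 (maximizes p(1-p) = 0.25). n = z²(0.25)/E² = 1.645²×0.25/0.033² = 621.2 → n = 622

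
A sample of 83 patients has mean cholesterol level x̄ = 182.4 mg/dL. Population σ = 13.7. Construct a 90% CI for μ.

CI = x̄ ± z*(σ/√n) = 182.4 ± 1.645(13.7/√83) = 182.4 ± 2.47 = (179.93, 184.87)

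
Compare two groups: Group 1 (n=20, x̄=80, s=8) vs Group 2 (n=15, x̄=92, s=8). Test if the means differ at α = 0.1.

Pooled sp = 8.0. t = -4.392, df = 33. Critical t = ±1.692. Reject H₀.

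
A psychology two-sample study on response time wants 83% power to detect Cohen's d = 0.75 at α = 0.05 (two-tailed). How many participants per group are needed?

z_{α/2} = 1.96, z_β = Φ⁻¹(0.83) = 0.954. For medium effect (d = 0.75): n per group = 2(z_{α/2} + z_β)²/d² = 2(1.96 + 0.954)²/0.75² = 30.2 → 31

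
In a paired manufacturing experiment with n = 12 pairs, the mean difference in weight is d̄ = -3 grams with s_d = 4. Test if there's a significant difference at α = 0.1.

t = d̄/(s_d/√n) = -3/(4/√12) = -2.598. df = 11, critical t = ±1.796. Reject H₀.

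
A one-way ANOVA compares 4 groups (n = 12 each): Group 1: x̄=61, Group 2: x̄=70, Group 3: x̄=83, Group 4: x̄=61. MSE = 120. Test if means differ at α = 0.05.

Grand mean = 68.75. SS_between = 3897.0, MS_between = 1299.0. F = 10.825, F_crit ≈ 2.816. Reject H₀.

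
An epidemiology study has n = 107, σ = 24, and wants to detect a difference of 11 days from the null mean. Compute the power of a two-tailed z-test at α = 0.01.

SE = σ/√n = 24/√107 = 2.32. Non-centrality λ = d/SE = 11/2.32 = 4.741. Power ≈ Φ(λ - z_{α/2}) = Φ(4.741 - 2.576) = Φ(2.165) = 0.985.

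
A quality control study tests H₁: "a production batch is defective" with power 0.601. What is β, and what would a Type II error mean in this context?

β = 1 - power = 1 - 0.601 = 0.399. A Type II error is failing to reject H₀ when H₀ is false (false negative) — here, failing to conclude that a production batch is defective when in fact it is true. Consequence: shipping a defective batch — faulty products reach customers.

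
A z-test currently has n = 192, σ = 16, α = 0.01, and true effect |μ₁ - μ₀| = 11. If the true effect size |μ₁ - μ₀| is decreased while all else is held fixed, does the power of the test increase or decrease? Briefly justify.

Power decreases: a smaller true effect decreases the non-centrality λ = |μ₁ - μ₀|/(σ/√n).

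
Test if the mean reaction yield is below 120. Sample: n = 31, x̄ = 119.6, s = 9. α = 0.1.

t = (119.6 - 120)/(9/√31) = -0.247, df = 30. Critical t = -1.31. Fail to reject H₀.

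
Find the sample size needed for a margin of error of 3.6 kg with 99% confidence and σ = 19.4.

n = (z*σ/E)² = (2.576×19.4/3.6)² = 192.7 → n = 193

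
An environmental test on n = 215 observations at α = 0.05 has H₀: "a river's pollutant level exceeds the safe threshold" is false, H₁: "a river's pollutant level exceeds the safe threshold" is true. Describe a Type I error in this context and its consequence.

Type I error: rejecting H₀ when it is true — concluding that a river's pollutant level exceeds the safe threshold when in fact it is not. Consequence: shutting down a compliant factory unnecessarily.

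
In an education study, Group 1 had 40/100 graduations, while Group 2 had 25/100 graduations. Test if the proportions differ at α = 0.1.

p̂₁ = 0.4, p̂₂ = 0.25, pooled p̂ = 0.325. z = 2.265. Critical: ±1.645. Reject H₀.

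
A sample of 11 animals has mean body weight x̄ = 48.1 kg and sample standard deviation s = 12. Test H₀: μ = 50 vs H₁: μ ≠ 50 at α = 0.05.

t = (x̄ - μ₀)/(s/√n) = (48.1 - 50)/(12/√11) = -0.525. df = 10, critical t = ±2.228. Fail to reject H₀.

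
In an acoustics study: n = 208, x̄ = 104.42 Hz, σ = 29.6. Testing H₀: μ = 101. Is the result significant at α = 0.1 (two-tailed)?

z = (104.42 - 101)/(29.6/√208) = 1.666. Since |z| > 1.645, significant at α = 0.1.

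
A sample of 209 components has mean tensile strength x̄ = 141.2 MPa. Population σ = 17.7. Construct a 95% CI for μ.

CI = x̄ ± z*(σ/√n) = 141.2 ± 1.96(17.7/√209) = 141.2 ± 2.4 = (138.8, 143.6)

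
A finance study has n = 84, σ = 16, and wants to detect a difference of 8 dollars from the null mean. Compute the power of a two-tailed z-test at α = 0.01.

SE = σ/√n = 16/√84 = 1.746. Non-centrality λ = d/SE = 8/1.746 = 4.583. Power ≈ Φ(λ - z_{α/2}) = Φ(4.583 - 2.576) = Φ(2.007) = 0.978.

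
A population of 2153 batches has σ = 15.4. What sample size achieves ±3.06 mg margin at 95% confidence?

Without FPC: n₀ = (1.96×15.4/3.06)² = 97.3. With FPC: n = n₀N/(n₀+N-1) = 93.1 → n = 94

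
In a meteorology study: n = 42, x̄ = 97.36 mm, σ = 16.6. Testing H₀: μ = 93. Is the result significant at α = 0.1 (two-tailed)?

z = (97.36 - 93)/(16.6/√42) = 1.702. Since |z| > 1.645, significant at α = 0.1.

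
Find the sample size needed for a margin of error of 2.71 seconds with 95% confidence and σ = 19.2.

n = (z*σ/E)² = (1.96×19.2/2.71)² = 192.8 → n = 193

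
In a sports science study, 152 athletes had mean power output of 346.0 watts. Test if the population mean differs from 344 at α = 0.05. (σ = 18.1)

z = (x̄ - μ₀)/(σ/√n) = (346.0 - 344)/(18.1/√152) = 1.362. Critical value: ±1.96. Since |1.362| ≤ 1.96, Fail to reject H₀.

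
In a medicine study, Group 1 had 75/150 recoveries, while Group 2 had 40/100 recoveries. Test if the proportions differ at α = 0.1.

p̂₁ = 0.5, p̂₂ = 0.4, pooled p̂ = 0.46. z = 1.554. Critical: ±1.645. Fail to reject H₀.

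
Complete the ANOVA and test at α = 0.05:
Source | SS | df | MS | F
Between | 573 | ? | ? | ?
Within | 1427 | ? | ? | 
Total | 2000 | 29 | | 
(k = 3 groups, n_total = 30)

df_between = 2, df_within = 27. MS_between = 286.5, MS_within = 52.85. F = 5.421, F_crit ≈ 3.354. Reject H₀.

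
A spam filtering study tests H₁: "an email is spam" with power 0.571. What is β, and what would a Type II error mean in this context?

β = 1 - power = 1 - 0.571 = 0.429. A Type II error is failing to reject H₀ when H₀ is false (false negative) — here, failing to conclude that an email is spam when in fact it is true. Consequence: a spam email lands in the inbox.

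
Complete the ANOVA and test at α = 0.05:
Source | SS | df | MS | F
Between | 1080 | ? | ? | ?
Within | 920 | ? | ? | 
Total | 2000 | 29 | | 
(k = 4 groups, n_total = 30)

df_between = 3, df_within = 26. MS_between = 360.0, MS_within = 35.38. F = 10.174, F_crit ≈ 2.975. Reject H₀.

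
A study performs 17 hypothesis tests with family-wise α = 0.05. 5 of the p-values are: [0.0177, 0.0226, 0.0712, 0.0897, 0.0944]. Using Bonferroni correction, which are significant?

Bonferroni α = 0.05/17 = 0.00294. None of the given p-values are significant.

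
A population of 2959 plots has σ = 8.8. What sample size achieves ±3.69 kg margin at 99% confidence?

Without FPC: n₀ = (2.576×8.8/3.69)² = 37.74. With FPC: n = n₀N/(n₀+N-1) = 37.3 → n = 38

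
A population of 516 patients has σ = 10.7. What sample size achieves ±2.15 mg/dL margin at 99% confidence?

Without FPC: n₀ = (2.576×10.7/2.15)² = 164.355. With FPC: n = n₀N/(n₀+N-1) = 124.8 → n = 125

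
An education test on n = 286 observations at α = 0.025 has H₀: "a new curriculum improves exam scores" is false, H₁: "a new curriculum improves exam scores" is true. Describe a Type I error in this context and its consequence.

Type I error: rejecting H₀ when it is true — concluding that a new curriculum improves exam scores when in fact it is not. Consequence: adopting a curriculum that gives no real benefit — disruption for nothing.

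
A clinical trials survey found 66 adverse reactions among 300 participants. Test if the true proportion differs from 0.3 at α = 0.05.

p̂ = 0.22, p₀ = 0.3. z = (p̂ - p₀)/√(p₀(1-p₀)/n) = -3.024. Critical: ±1.96. Reject H₀.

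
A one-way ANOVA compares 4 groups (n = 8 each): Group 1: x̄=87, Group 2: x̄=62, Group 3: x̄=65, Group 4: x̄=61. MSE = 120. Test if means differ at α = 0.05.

Grand mean = 68.75. SS_between = 3622.0, MS_between = 1207.33. F = 10.061, F_crit ≈ 2.947. Reject H₀.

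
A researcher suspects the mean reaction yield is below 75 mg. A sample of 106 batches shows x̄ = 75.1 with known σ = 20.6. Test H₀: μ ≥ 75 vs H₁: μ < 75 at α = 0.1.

z = 0.05. Critical value: -1.28. Fail to reject H₀.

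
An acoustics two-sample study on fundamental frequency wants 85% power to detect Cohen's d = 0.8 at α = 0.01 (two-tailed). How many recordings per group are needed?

z_{α/2} = 2.576, z_β = Φ⁻¹(0.85) = 1.036. For large effect (d = 0.8): n per group = 2(z_{α/2} + z_β)²/d² = 2(2.576 + 1.036)²/0.8² = 40.8 → 41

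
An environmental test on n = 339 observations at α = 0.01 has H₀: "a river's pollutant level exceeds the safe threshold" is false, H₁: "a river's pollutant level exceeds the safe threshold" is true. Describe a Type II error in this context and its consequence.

Type II error: failing to reject H₀ when it is false — concluding that a river's pollutant level exceeds the safe threshold is not supported when in fact it is. Consequence: allowing unsafe pollution to continue.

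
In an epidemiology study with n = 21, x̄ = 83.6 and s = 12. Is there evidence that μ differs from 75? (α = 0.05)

t = (x̄ - μ₀)/(s/√n) = (83.6 - 75)/(12/√21) = 3.284. df = 20, critical t = ±2.086. Reject H₀.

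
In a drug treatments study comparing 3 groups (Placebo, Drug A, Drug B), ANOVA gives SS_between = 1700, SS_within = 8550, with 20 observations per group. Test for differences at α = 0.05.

df_between = 2, df_within = 57. F = MS_between/MS_within = 850.0/150.0 = 5.667. F_crit ≈ 3.159. Reject H₀. At least one mean differs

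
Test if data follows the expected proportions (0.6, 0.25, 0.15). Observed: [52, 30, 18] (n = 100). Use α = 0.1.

Expected: [60.0, 25.0, 15.0]. χ² = 2.667. df = 2, critical = 4.605. Fail to reject H₀.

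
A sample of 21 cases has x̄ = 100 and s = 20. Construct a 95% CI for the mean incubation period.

CI = x̄ ± t*(s/√n) = 100 ± 2.086(20/√21) = (90.9, 109.1)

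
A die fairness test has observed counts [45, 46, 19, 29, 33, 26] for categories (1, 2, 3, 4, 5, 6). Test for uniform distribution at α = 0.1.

Expected = 33 each. χ² = Σ(O-E)²/E = 17.394. df = 5, critical value = 9.236. Reject H₀.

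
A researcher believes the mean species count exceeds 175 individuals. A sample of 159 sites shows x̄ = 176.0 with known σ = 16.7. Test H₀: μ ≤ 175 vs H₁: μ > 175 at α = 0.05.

z = 0.755. Critical value: 1.645. Fail to reject H₀.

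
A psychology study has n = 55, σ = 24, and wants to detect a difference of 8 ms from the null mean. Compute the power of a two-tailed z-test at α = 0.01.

SE = σ/√n = 24/√55 = 3.236. Non-centrality λ = d/SE = 8/3.236 = 2.472. Power ≈ Φ(λ - z_{α/2}) = Φ(2.472 - 2.576) = Φ(-0.104) = 0.459.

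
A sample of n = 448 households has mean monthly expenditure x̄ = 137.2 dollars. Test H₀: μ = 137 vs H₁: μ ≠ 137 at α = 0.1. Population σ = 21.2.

z = (x̄ - μ₀)/(σ/√n) = (137.2 - 137)/(21.2/√448) = 0.2. Critical value: ±1.645. Since |0.2| ≤ 1.645, Fail to reject H₀.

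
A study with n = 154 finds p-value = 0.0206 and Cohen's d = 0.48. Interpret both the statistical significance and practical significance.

Statistically significant (p = 0.0206 < 0.05). Cohen's d = 0.48 indicates a small effect size. Both statistical and practical significance should be considered.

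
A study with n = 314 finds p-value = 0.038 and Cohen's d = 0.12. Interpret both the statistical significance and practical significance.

Statistically significant (p = 0.038 < 0.05). Cohen's d = 0.12 indicates a very small effect size. Both statistical and practical significance should be considered.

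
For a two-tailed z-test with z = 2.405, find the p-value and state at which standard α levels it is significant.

p = 2·P(Z > |2.405|) = 2·(1 - Φ(2.405)) ≈ 0.0162. Significant at α = 0.1; Significant at α = 0.05.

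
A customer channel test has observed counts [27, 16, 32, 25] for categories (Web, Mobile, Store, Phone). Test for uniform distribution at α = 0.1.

Expected = 25 each. χ² = Σ(O-E)²/E = 5.36. df = 3, critical value = 6.251. Fail to reject H₀.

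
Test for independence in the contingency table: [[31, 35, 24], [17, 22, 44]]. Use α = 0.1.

χ² = 12.668. df = 2, critical = 4.605. Reject H₀. Variables are dependent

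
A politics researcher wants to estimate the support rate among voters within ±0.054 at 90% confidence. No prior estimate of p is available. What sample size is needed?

Conservative approach: use p = 0.5 (maximizes p(1-p) = 0.25). n = z²(0.25)/E² = 1.645²×0.25/0.054² = 232.0 → n = 232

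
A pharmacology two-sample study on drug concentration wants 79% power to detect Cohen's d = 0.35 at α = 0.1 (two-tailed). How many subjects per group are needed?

z_{α/2} = 1.645, z_β = Φ⁻¹(0.79) = 0.806. For small effect (d = 0.35): n per group = 2(z_{α/2} + z_β)²/d² = 2(1.645 + 0.806)²/0.35² = 98.1 → 99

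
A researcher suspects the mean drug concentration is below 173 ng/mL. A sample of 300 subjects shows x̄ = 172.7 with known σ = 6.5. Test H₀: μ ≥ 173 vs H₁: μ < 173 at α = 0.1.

z = -0.799. Critical value: -1.28. Fail to reject H₀.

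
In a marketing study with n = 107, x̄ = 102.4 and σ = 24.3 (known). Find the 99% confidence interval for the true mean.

CI = x̄ ± z*(σ/√n) = 102.4 ± 2.576(24.3/√107) = 102.4 ± 6.05 = (96.35, 108.45)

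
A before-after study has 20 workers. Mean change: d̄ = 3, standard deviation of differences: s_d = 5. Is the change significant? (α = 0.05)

t = d̄/(s_d/√n) = 3/(5/√20) = 2.683. df = 19, critical t = ±2.093. Reject H₀.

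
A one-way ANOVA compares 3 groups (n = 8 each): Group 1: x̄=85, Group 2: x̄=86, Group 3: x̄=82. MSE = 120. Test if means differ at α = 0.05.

Grand mean = 84.33. SS_between = 69.33, MS_between = 34.67. F = 0.289, F_crit ≈ 3.467. Fail to reject H₀.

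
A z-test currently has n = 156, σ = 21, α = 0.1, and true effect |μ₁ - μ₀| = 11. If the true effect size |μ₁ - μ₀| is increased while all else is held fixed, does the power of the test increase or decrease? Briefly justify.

Power increases: a larger true effect increases the non-centrality λ = |μ₁ - μ₀|/(σ/√n).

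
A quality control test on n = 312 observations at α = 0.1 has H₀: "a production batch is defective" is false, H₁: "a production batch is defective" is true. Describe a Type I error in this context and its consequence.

Type I error: rejecting H₀ when it is true — concluding that a production batch is defective when in fact it is not. Consequence: scrapping a good batch — wasted material and cost for no reason.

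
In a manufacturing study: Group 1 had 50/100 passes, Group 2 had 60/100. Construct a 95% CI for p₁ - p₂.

p̂₁ = 0.5, p̂₂ = 0.6. Difference = -0.1. CI = (-0.237, 0.037)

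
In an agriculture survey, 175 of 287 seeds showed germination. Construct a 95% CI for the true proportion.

p̂ = 0.61. CI = p̂ ± z*√(p̂(1-p̂)/n) = (0.553, 0.666)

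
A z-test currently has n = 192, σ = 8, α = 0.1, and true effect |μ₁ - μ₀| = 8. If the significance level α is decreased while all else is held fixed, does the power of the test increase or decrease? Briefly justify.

Power decreases: a smaller α raises the critical value, so less of the H₁ sampling distribution falls in the rejection region.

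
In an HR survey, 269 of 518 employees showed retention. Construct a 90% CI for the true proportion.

p̂ = 0.519. CI = p̂ ± z*√(p̂(1-p̂)/n) = (0.483, 0.555)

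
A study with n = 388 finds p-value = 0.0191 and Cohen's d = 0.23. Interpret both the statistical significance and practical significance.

Statistically significant (p = 0.0191 < 0.05). Cohen's d = 0.23 indicates a small effect size. Both statistical and practical significance should be considered.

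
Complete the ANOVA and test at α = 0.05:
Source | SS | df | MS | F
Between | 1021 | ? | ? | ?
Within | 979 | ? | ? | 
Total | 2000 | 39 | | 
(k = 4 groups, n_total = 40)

df_between = 3, df_within = 36. MS_between = 340.33, MS_within = 27.19. F = 12.515, F_crit ≈ 2.866. Reject H₀.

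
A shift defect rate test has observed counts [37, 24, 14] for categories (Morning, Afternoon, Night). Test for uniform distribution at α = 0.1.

Expected = 25 each. χ² = Σ(O-E)²/E = 10.64. df = 2, critical value = 4.605. Reject H₀.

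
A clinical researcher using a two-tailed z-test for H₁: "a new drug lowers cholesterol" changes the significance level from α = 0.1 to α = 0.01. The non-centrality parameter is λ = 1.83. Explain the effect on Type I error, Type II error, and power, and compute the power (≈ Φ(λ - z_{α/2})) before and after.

Decreasing α from 0.1 to 0.01:
• Type I error rate decreases (α is the Type I rate by definition).
• Critical value moves from z_{α/2} = 1.645 to 2.576, so power = Φ(λ - z_{α/2}) goes from Φ(1.83 - 1.645) = 0.573 to Φ(1.83 - 2.576) = 0.228.
• Type II error rate β = 1 - power therefore increases (0.427 → 0.772).
Appropriate when false positives are costly — here, approving an ineffective drug — patients take a useless medication and may skip effective alternatives.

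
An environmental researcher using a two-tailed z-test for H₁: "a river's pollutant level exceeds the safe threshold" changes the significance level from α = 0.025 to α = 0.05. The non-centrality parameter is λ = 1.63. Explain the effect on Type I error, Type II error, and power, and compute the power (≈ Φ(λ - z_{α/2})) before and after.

Increasing α from 0.025 to 0.05:
• Type I error rate increases (α is the Type I rate by definition).
• Critical value moves from z_{α/2} = 2.241 to 1.96, so power = Φ(λ - z_{α/2}) goes from Φ(1.63 - 2.241) = 0.271 to Φ(1.63 - 1.96) = 0.371.
• Type II error rate β = 1 - power therefore decreases (0.729 → 0.629).
Appropriate when false negatives are costly — here, allowing unsafe pollution to continue.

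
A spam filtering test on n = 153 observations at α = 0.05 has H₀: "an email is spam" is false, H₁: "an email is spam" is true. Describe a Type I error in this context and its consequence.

Type I error: rejecting H₀ when it is true — concluding that an email is spam when in fact it is not. Consequence: a legitimate email is sent to the spam folder and the user misses it.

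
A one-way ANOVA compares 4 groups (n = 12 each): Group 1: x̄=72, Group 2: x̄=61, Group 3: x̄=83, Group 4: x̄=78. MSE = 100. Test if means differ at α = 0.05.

Grand mean = 73.5. SS_between = 3228.0, MS_between = 1076.0. F = 10.76, F_crit ≈ 2.816. Reject H₀.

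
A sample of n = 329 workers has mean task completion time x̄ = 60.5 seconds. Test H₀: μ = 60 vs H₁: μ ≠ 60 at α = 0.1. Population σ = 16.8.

z = (x̄ - μ₀)/(σ/√n) = (60.5 - 60)/(16.8/√329) = 0.54. Critical value: ±1.645. Since |0.54| ≤ 1.645, Fail to reject H₀.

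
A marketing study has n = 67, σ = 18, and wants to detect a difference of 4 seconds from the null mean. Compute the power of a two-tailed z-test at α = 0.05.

SE = σ/√n = 18/√67 = 2.199. Non-centrality λ = d/SE = 4/2.199 = 1.819. Power ≈ Φ(λ - z_{α/2}) = Φ(1.819 - 1.96) = Φ(-0.141) = 0.444.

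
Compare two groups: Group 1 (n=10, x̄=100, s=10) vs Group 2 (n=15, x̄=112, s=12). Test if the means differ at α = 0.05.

Pooled sp = 11.26. t = -2.611, df = 23. Critical t = ±2.069. Reject H₀.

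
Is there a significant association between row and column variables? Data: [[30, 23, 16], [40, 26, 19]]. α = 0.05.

χ² = 0.209. df = 2, critical = 5.991. Fail to reject H₀. No evidence of dependence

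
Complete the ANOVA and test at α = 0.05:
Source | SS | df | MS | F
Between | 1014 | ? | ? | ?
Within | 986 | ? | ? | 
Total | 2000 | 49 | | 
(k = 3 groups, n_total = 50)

df_between = 2, df_within = 47. MS_between = 507.0, MS_within = 20.98. F = 24.167, F_crit ≈ 3.195. Reject H₀.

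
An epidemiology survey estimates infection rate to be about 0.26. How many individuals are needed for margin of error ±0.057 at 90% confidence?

n = z²p(1-p)/E² = 1.645²×0.26×0.74/0.057² = 160.2 → n = 161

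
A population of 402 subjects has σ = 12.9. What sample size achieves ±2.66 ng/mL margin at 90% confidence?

Without FPC: n₀ = (1.645×12.9/2.66)² = 63.643. With FPC: n = n₀N/(n₀+N-1) = 55.1 → n = 56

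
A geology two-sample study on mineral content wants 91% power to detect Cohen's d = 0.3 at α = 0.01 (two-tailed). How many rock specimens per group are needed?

z_{α/2} = 2.576, z_β = Φ⁻¹(0.91) = 1.341. For small effect (d = 0.3): n per group = 2(z_{α/2} + z_β)²/d² = 2(2.576 + 1.341)²/0.3² = 341.0 → 341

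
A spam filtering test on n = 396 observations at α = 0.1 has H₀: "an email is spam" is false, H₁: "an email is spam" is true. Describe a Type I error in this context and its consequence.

Type I error: rejecting H₀ when it is true — concluding that an email is spam when in fact it is not. Consequence: a legitimate email is sent to the spam folder and the user misses it.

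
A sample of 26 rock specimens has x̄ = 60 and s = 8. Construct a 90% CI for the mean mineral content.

CI = x̄ ± t*(s/√n) = 60 ± 1.708(8/√26) = (57.32, 62.68)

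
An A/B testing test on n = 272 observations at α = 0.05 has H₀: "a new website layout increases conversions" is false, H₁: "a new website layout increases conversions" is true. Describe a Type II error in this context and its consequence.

Type II error: failing to reject H₀ when it is false — concluding that a new website layout increases conversions is not supported when in fact it is. Consequence: discarding a layout that would have improved conversions — lost revenue.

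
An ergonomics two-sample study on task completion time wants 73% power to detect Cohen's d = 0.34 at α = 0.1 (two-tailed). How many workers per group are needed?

z_{α/2} = 1.645, z_β = Φ⁻¹(0.73) = 0.613. For small effect (d = 0.34): n per group = 2(z_{α/2} + z_β)²/d² = 2(1.645 + 0.613)²/0.34² = 88.2 → 89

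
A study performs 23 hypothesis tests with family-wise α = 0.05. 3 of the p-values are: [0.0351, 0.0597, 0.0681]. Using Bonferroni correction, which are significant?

Bonferroni α = 0.05/23 = 0.00217. None of the given p-values are significant.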